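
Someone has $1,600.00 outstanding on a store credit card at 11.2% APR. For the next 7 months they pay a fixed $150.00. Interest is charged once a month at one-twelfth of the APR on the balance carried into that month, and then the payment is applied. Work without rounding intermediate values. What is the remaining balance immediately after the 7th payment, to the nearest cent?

Monthly rate r = 11.2%/12 = 0.933333% = 0.00933333.
Each month: B ← B·(1+r) − $150.00.
Month 1: interest $14.93; balance after payment $1,464.93.
Month 2: interest $13.67; balance after payment $1,328.61.
Month 3: interest $12.40; balance after payment $1,191.01.
Month 4: interest $11.12; balance after payment $1,052.12.
Month 5: interest $9.82; balance after payment $911.94.
Month 6: interest $8.51; balance after payment $770.45.
Month 7: interest $7.19; balance after payment $627.64.

$627.64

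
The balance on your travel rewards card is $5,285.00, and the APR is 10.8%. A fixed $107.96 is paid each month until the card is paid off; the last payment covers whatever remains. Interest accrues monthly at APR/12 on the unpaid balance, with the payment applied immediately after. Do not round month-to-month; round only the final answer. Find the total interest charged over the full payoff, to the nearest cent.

$1,714.05

Monthly rate r = 10.8%/12 = 0.9% = 0.009.
Payoff takes n = ⌈−ln(1 − rB₀/P)/ln(1+r)⌉ = ⌈64.829⌉ = 65 payments; the last is $89.61.
Total paid = 64·$107.96 + $89.61 = $6,999.05.
Total interest = total paid − principal = $6,999.05 − $5,285.00 = $1,714.05.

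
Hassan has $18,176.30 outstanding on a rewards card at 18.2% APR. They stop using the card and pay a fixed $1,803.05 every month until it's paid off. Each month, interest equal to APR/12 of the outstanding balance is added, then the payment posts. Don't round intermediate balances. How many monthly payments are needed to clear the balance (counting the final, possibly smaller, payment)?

12 months

Monthly rate r = 18.2%/12 = 1.51667% = 0.0151667.
Recurrence: B ← B·(1+r) − $1,803.05.
Month 1: interest $275.67; balance after payment $16,648.92.
Month 2: interest $252.51; balance after payment $15,098.38.
Closed form: n = −ln(1 − rB₀/P)/ln(1+r) = −ln(0.84711)/ln(1.01517) ≈ 11.023, so the balance reaches zero during payment 12.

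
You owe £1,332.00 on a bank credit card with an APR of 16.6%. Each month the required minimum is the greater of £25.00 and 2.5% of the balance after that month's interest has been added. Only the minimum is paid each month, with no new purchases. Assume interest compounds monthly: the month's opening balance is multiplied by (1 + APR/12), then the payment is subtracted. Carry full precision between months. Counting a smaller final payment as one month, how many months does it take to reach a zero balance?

84 months

Monthly rate r = 16.6%/12 = 1.38333% = 0.0138333.
While 2.5% of the post-interest balance exceeds £25.00, each month B ← (B·(1+r))·(1 − 0.025), i.e. B shrinks by the factor (1+r)·0.975 = 0.98849.
This holds for months 1–26. Entering month 27 the balance is £985.72; 2.5% of the post-interest balance is now below £25.00, so the flat £25.00 minimum applies from here.
From month 27 a fixed £25.00 at rate r clears £985.72 in 58 more payments. Total: 26 + 58 = 84 months.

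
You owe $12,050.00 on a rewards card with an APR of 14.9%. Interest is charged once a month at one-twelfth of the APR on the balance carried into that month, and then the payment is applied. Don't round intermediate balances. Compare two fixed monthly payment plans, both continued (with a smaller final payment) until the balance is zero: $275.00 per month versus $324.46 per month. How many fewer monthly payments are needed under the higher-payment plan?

Monthly rate r = 14.9%/12 = 1.24167% = 0.0124167.
At $275.00/mo: n = ⌈−ln(1 − rB₀/P)/ln(1+r)⌉ = 64 payments (last $178.56); total interest = total paid − $12,050.00 = $5,453.56.
At $324.46/mo: 51 payments (last $33.98); total interest $4,206.98.
Payments saved = 64 − 51 = 13.

13 fewer payments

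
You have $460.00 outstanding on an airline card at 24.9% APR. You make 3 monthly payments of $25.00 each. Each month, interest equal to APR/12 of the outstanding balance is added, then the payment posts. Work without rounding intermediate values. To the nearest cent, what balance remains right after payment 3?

$412.67

Monthly rate r = 24.9%/12 = 2.075% = 0.02075.
Each month: B ← B·(1+r) − $25.00.
Month 1: interest $9.54; balance after payment $444.55.
Month 2: interest $9.22; balance after payment $428.77.
Month 3: interest $8.90; balance after payment $412.67.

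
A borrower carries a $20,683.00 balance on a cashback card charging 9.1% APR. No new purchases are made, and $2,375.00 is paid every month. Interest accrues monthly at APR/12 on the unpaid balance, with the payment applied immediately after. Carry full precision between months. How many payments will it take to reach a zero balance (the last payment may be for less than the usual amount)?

Monthly rate r = 9.1%/12 = 0.758333% = 0.00758333.
Recurrence: B ← B·(1+r) − $2,375.00.
Month 1: interest $156.85; balance after payment $18,464.85.
Month 2: interest $140.03; balance after payment $16,229.87.
Closed form: n = −ln(1 − rB₀/P)/ln(1+r) = −ln(0.93396)/ln(1.00758) ≈ 9.044, so the balance reaches zero during payment 10.

10 months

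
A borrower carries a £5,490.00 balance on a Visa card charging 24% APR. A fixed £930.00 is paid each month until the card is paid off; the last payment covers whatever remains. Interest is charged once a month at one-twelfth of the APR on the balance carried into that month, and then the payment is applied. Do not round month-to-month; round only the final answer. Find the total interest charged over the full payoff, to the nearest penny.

£412.40

Monthly rate r = 24%/12 = 2% = 0.02.
Payoff takes n = ⌈−ln(1 − rB₀/P)/ln(1+r)⌉ = ⌈6.344⌉ = 7 payments; the last is £322.40.
Total paid = 6·£930.00 + £322.40 = £5,902.40.
Total interest = total paid − principal = £5,902.40 − £5,490.00 = £412.40.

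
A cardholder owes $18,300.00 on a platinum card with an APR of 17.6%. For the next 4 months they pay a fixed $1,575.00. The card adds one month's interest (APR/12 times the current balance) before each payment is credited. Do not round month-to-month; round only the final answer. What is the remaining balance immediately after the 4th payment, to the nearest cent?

$12,957.49

Monthly rate r = 17.6%/12 = 1.46667% = 0.0146667.
Each month: B ← B·(1+r) − $1,575.00.
Month 1: interest $268.40; balance after payment $16,993.40.
Month 2: interest $249.24; balance after payment $15,667.64.
Month 3: interest $229.79; balance after payment $14,322.43.
Month 4: interest $210.06; balance after payment $12,957.49.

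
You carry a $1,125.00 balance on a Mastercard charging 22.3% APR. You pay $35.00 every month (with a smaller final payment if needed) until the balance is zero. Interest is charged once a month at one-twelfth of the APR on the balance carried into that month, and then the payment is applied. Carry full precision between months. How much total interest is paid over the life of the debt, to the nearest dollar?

$604

Monthly rate r = 22.3%/12 = 1.85833% = 0.0185833.
Payoff takes n = ⌈−ln(1 − rB₀/P)/ln(1+r)⌉ = ⌈49.401⌉ = 50 payments; the last is $14.13.
Total paid = 49·$35.00 + $14.13 = $1,729.13.
Total interest = total paid − principal = $1,729.13 − $1,125.00 = $604.13.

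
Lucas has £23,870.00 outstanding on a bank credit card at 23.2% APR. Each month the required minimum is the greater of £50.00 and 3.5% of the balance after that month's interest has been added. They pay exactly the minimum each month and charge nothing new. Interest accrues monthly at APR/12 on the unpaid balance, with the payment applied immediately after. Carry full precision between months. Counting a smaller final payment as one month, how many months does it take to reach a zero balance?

213 months

Monthly rate r = 23.2%/12 = 1.93333% = 0.0193333.
While 3.5% of the post-interest balance exceeds £50.00, each month B ← (B·(1+r))·(1 − 0.035), i.e. B shrinks by the factor (1+r)·0.965 = 0.98366.
This holds for months 1–173. Entering month 174 the balance is £1,379.70; 3.5% of the post-interest balance is now below £50.00, so the flat £50.00 minimum applies from here.
From month 174 a fixed £50.00 at rate r clears £1,379.70 in 40 more payments. Total: 173 + 40 = 213 months.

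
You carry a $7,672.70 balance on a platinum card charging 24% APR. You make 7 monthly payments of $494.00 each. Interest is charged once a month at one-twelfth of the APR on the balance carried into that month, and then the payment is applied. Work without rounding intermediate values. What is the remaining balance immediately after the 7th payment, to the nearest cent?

Monthly rate r = 24%/12 = 2% = 0.02.
Each month: B ← B·(1+r) − $494.00.
Month 1: interest $153.45; balance after payment $7,332.15.
Month 2: interest $146.64; balance after payment $6,984.80.
Month 3: interest $139.70; balance after payment $6,630.49.
Month 4: interest $132.61; balance after payment $6,269.10.
Month 5: interest $125.38; balance after payment $5,900.48.
Month 6: interest $118.01; balance after payment $5,524.49.
Month 7: interest $110.49; balance after payment $5,140.98.

$5,140.98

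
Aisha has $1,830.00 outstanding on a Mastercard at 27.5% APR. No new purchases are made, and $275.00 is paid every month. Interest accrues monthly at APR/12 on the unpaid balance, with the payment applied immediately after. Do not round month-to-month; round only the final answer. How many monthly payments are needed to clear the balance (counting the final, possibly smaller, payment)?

8 months

Monthly rate r = 27.5%/12 = 2.29167% = 0.0229167.
Recurrence: B ← B·(1+r) − $275.00.
Month 1: interest $41.94; balance after payment $1,596.94.
Month 2: interest $36.60; balance after payment $1,358.53.
Closed form: n = −ln(1 − rB₀/P)/ln(1+r) = −ln(0.8475)/ln(1.02292) ≈ 7.303, so the balance reaches zero during payment 8.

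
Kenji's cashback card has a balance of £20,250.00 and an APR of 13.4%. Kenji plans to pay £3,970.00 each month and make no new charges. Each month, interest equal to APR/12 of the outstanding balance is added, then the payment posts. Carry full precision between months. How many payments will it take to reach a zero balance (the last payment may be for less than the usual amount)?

Monthly rate r = 13.4%/12 = 1.11667% = 0.0111667.
Recurrence: B ← B·(1+r) − £3,970.00.
Month 1: interest £226.12; balance after payment £16,506.12.
Month 2: interest £184.32; balance after payment £12,720.44.
Month 3: interest £142.04; balance after payment £8,892.49.
Month 4: interest £99.30; balance after payment £5,021.79.
Month 5: interest £56.08; balance after payment £1,107.86.
Month 6: interest £12.37; balance after payment £0.00.

6 payments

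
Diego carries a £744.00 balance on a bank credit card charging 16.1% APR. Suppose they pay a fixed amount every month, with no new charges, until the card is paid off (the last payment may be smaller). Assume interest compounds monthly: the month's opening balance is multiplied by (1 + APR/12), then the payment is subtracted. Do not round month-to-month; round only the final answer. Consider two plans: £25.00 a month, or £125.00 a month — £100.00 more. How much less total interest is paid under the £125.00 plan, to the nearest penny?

£175.27

Monthly rate r = 16.1%/12 = 1.34167% = 0.0134167.
At £25.00/mo: n = ⌈−ln(1 − rB₀/P)/ln(1+r)⌉ = 39 payments (last £6.00); total interest = total paid − £744.00 = £212.00.
At £125.00/mo: 7 payments (last £30.73); total interest £36.73.
Interest saved = £212.00 − £36.73 = £175.27.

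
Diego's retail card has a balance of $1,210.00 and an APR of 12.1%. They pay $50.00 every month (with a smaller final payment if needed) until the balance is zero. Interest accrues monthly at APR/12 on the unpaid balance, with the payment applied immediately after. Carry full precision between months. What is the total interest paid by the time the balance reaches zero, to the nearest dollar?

$184

Monthly rate r = 12.1%/12 = 1.00833% = 0.0100833.
Payoff takes n = ⌈−ln(1 − rB₀/P)/ln(1+r)⌉ = ⌈27.882⌉ = 28 payments; the last is $44.13.
Total paid = 27·$50.00 + $44.13 = $1,394.13.
Total interest = total paid − principal = $1,394.13 − $1,210.00 = $184.13.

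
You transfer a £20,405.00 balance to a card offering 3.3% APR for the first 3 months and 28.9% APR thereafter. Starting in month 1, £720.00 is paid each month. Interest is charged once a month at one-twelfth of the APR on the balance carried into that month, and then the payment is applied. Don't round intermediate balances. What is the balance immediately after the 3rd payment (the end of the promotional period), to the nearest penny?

£18,407.86

Promo months 1–3 at r₀ = 3.3%/12 = 0.00275; months 4+ at r₁ = 28.9%/12 = 0.0240833.
After month 3: iterate B ← B·(1+r₀) − £720.00 for 3 months → £18,407.86.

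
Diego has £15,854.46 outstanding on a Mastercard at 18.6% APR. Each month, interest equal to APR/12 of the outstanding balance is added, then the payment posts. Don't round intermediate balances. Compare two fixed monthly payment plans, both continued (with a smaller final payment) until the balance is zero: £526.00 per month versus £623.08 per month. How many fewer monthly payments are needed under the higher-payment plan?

8 fewer payments

Monthly rate r = 18.6%/12 = 1.55% = 0.0155.
At £526.00/mo: n = ⌈−ln(1 − rB₀/P)/ln(1+r)⌉ = 41 payments (last £491.13); total interest = total paid − £15,854.46 = £5,676.67.
At £623.08/mo: 33 payments (last £379.66); total interest £4,463.76.
Payments saved = 41 − 33 = 8.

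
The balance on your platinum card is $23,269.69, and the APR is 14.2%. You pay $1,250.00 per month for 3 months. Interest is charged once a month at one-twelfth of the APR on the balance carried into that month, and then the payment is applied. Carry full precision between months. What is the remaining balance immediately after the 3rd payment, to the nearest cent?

Monthly rate r = 14.2%/12 = 1.18333% = 0.0118333.
Each month: B ← B·(1+r) − $1,250.00.
Month 1: interest $275.36; balance after payment $22,295.05.
Month 2: interest $263.82; balance after payment $21,308.87.
Month 3: interest $252.15; balance after payment $20,311.03.

$20,311.03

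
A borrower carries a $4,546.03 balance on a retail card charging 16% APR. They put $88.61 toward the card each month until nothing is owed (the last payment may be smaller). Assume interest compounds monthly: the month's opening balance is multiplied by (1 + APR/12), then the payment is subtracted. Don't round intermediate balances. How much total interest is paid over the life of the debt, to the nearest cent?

Monthly rate r = 16%/12 = 1.33333% = 0.0133333.
Payoff takes n = ⌈−ln(1 − rB₀/P)/ln(1+r)⌉ = ⌈86.988⌉ = 87 payments; the last is $87.54.
Total paid = 86·$88.61 + $87.54 = $7,708.00.
Total interest = total paid − principal = $7,708.00 − $4,546.03 = $3,161.97.

$3,161.97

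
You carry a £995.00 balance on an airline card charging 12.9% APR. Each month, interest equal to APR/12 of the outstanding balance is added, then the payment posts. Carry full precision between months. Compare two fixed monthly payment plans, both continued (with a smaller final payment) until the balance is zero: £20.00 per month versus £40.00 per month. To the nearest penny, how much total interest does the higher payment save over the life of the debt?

£267.46

Monthly rate r = 12.9%/12 = 1.075% = 0.01075.
At £20.00/mo: n = ⌈−ln(1 − rB₀/P)/ln(1+r)⌉ = 72 payments (last £11.51); total interest = total paid − £995.00 = £436.51.
At £40.00/mo: 30 payments (last £4.05); total interest £169.05.
Interest saved = £436.51 − £169.05 = £267.46.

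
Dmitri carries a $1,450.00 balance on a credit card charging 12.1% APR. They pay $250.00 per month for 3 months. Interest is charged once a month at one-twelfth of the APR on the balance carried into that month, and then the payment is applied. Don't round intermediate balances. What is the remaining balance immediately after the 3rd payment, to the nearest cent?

Monthly rate r = 12.1%/12 = 1.00833% = 0.0100833.
Each month: B ← B·(1+r) − $250.00.
Month 1: interest $14.62; balance after payment $1,214.62.
Month 2: interest $12.25; balance after payment $976.87.
Month 3: interest $9.85; balance after payment $736.72.

$736.72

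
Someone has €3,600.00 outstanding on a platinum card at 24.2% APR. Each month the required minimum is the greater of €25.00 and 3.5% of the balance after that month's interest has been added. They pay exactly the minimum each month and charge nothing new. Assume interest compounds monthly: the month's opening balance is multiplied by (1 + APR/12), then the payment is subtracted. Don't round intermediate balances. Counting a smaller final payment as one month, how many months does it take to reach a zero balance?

147 months

Monthly rate r = 24.2%/12 = 2.01667% = 0.0201667.
While 3.5% of the post-interest balance exceeds €25.00, each month B ← (B·(1+r))·(1 − 0.035), i.e. B shrinks by the factor (1+r)·0.965 = 0.98446.
This holds for months 1–105. Entering month 106 the balance is €695.25; 3.5% of the post-interest balance is now below €25.00, so the flat €25.00 minimum applies from here.
From month 106 a fixed €25.00 at rate r clears €695.25 in 42 more payments. Total: 105 + 42 = 147 months.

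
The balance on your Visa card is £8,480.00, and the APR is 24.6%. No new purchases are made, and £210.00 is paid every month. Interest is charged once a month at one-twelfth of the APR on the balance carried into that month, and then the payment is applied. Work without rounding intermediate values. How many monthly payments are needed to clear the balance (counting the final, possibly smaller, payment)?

87 payments

Monthly rate r = 24.6%/12 = 2.05% = 0.0205.
Recurrence: B ← B·(1+r) − £210.00.
Month 1: interest £173.84; balance after payment £8,443.84.
Month 2: interest £173.10; balance after payment £8,406.94.
Closed form: n = −ln(1 − rB₀/P)/ln(1+r) = −ln(0.17219)/ln(1.0205) ≈ 86.689, so the balance reaches zero during payment 87.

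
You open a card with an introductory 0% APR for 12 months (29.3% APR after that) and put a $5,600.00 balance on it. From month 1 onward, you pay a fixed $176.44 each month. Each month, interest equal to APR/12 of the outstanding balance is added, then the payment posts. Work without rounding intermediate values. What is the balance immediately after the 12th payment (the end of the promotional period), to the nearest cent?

Promo months 1–12 at r₀ = 0%/12 = 0; months 13+ at r₁ = 29.3%/12 = 0.0244167.
After month 12 (no interest yet): B = $5,600.00 − 12·$176.44 = $3,482.72.

$3,482.72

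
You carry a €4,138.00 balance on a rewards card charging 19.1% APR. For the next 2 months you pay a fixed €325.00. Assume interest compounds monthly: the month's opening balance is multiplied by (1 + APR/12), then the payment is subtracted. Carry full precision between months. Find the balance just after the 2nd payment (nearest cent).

€3,615.60

Monthly rate r = 19.1%/12 = 1.59167% = 0.0159167.
Each month: B ← B·(1+r) − €325.00.
Month 1: interest €65.86; balance after payment €3,878.86.
Month 2: interest €61.74; balance after payment €3,615.60.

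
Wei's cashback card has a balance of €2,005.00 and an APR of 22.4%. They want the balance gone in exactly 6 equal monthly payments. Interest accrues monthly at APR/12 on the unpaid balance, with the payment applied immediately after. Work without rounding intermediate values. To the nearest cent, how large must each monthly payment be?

€356.34

Monthly rate r = 22.4%/12 = 1.86667% = 0.0186667.
Level-payment amortization: P = B₀·r / (1 − (1+r)^(−n)) = 2005.00·0.0186667 / (1 − 1.01867^(−6)).
Denominator 1 − (1+r)^(−6) = 0.105032161.
P = 37.4267 / 0.105032161 ≈ 356.34.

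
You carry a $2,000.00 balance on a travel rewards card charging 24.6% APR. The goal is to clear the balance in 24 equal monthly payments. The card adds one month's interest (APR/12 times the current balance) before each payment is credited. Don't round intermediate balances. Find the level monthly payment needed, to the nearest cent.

Monthly rate r = 24.6%/12 = 2.05% = 0.0205.
Level-payment amortization: P = B₀·r / (1 − (1+r)^(−n)) = 2000.00·0.0205 / (1 − 1.0205^(−24)).
Denominator 1 − (1+r)^(−24) = 0.385548254.
P = 41 / 0.385548254 ≈ 106.34.

$106.34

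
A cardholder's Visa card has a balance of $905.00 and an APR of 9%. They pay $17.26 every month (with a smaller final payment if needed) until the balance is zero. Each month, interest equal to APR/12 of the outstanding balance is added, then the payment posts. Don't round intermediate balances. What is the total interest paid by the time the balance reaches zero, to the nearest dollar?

Monthly rate r = 9%/12 = 0.75% = 0.0075.
Payoff takes n = ⌈−ln(1 − rB₀/P)/ln(1+r)⌉ = ⌈66.868⌉ = 67 payments; the last is $14.99.
Total paid = 66·$17.26 + $14.99 = $1,154.15.
Total interest = total paid − principal = $1,154.15 − $905.00 = $249.15.

$249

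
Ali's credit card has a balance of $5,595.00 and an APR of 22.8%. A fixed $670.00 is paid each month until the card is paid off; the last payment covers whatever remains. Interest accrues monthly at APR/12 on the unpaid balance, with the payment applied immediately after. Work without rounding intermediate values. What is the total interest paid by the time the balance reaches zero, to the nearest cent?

$555.84

Monthly rate r = 22.8%/12 = 1.9% = 0.019.
Payoff takes n = ⌈−ln(1 − rB₀/P)/ln(1+r)⌉ = ⌈9.179⌉ = 10 payments; the last is $120.84.
Total paid = 9·$670.00 + $120.84 = $6,150.84.
Total interest = total paid − principal = $6,150.84 − $5,595.00 = $555.84.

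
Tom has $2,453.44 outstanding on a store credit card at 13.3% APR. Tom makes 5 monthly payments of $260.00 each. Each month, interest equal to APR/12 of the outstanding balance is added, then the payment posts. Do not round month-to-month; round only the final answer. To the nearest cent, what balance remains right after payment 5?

$1,263.31

Monthly rate r = 13.3%/12 = 1.10833% = 0.0110833.
Each month: B ← B·(1+r) − $260.00.
Month 1: interest $27.19; balance after payment $2,220.63.
Month 2: interest $24.61; balance after payment $1,985.24.
Month 3: interest $22.00; balance after payment $1,747.25.
Month 4: interest $19.37; balance after payment $1,506.61.
Month 5: interest $16.70; balance after payment $1,263.31.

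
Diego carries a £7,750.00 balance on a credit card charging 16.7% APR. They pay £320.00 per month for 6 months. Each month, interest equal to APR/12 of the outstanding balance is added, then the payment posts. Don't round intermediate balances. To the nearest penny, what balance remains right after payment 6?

Monthly rate r = 16.7%/12 = 1.39167% = 0.0139167.
Each month: B ← B·(1+r) − £320.00.
Month 1: interest £107.85; balance after payment £7,537.85.
Month 2: interest £104.90; balance after payment £7,322.76.
Month 3: interest £101.91; balance after payment £7,104.66.
Month 4: interest £98.87; balance after payment £6,883.54.
Month 5: interest £95.80; balance after payment £6,659.33.
Month 6: interest £92.68; balance after payment £6,432.01.

£6,432.01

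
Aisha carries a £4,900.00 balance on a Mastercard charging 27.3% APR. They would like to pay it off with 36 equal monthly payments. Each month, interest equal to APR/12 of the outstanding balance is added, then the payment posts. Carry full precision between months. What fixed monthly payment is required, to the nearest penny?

Monthly rate r = 27.3%/12 = 2.275% = 0.02275.
Level-payment amortization: P = B₀·r / (1 − (1+r)^(−n)) = 4900.00·0.02275 / (1 − 1.02275^(−36)).
Denominator 1 − (1+r)^(−36) = 0.555063099.
P = 111.475 / 0.555063099 ≈ 200.83.

£200.83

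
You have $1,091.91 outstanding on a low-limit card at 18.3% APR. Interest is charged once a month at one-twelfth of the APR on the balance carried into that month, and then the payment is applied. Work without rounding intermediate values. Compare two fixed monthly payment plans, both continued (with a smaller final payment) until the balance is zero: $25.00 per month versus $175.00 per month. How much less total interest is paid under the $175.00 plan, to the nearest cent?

$655.32

Monthly rate r = 18.3%/12 = 1.525% = 0.01525.
At $25.00/mo: n = ⌈−ln(1 − rB₀/P)/ln(1+r)⌉ = 73 payments (last $11.77); total interest = total paid − $1,091.91 = $719.86.
At $175.00/mo: 7 payments (last $106.45); total interest $64.54.
Interest saved = $719.86 − $64.54 = $655.32.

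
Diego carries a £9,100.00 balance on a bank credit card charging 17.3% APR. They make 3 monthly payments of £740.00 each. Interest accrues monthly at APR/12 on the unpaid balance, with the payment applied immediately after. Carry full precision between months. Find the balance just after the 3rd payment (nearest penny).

£7,247.12

Monthly rate r = 17.3%/12 = 1.44167% = 0.0144167.
Each month: B ← B·(1+r) − £740.00.
Month 1: interest £131.19; balance after payment £8,491.19.
Month 2: interest £122.41; balance after payment £7,873.61.
Month 3: interest £113.51; balance after payment £7,247.12.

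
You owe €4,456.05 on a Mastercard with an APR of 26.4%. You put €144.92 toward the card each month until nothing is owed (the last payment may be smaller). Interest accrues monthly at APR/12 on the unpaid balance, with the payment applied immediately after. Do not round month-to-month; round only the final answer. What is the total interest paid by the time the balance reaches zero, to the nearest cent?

Monthly rate r = 26.4%/12 = 2.2% = 0.022.
Payoff takes n = ⌈−ln(1 − rB₀/P)/ln(1+r)⌉ = ⌈51.855⌉ = 52 payments; the last is €124.11.
Total paid = 51·€144.92 + €124.11 = €7,515.03.
Total interest = total paid − principal = €7,515.03 − €4,456.05 = €3,058.98.

€3,058.98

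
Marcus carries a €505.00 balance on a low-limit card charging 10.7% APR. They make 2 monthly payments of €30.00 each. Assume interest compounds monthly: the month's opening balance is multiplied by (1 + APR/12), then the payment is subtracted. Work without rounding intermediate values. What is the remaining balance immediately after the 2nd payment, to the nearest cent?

€453.78

Monthly rate r = 10.7%/12 = 0.891667% = 0.00891667.
Each month: B ← B·(1+r) − €30.00.
Month 1: interest €4.50; balance after payment €479.50.
Month 2: interest €4.28; balance after payment €453.78.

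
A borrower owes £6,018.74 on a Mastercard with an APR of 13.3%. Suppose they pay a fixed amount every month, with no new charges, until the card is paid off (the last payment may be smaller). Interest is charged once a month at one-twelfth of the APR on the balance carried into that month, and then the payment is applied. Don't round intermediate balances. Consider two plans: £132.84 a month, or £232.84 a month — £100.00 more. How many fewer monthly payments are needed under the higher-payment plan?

Monthly rate r = 13.3%/12 = 1.10833% = 0.0110833.
At £132.84/mo: n = ⌈−ln(1 − rB₀/P)/ln(1+r)⌉ = 64 payments (last £37.26); total interest = total paid − £6,018.74 = £2,387.44.
At £232.84/mo: 31 payments (last £145.98); total interest £1,112.44.
Payments saved = 64 − 31 = 33.

33 fewer payments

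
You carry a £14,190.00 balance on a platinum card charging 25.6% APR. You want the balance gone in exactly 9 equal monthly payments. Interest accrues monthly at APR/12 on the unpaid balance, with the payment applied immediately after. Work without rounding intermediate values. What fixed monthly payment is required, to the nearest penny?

£1,749.57

Monthly rate r = 25.6%/12 = 2.13333% = 0.0213333.
Level-payment amortization: P = B₀·r / (1 − (1+r)^(−n)) = 14190.00·0.0213333 / (1 − 1.02133^(−9)).
Denominator 1 − (1+r)^(−9) = 0.17302488.
P = 302.72 / 0.17302488 ≈ 1749.57.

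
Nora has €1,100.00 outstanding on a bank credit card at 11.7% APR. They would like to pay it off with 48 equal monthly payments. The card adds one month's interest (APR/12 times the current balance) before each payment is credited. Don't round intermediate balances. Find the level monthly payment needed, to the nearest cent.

Monthly rate r = 11.7%/12 = 0.975% = 0.00975.
Level-payment amortization: P = B₀·r / (1 − (1+r)^(−n)) = 1100.00·0.00975 / (1 − 1.00975^(−48)).
Denominator 1 − (1+r)^(−48) = 0.372325289.
P = 10.725 / 0.372325289 ≈ 28.81.

€28.81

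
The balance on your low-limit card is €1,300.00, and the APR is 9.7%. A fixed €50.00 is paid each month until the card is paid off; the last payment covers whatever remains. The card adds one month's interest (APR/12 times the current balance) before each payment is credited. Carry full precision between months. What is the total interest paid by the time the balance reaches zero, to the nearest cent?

€165.31

Monthly rate r = 9.7%/12 = 0.808333% = 0.00808333.
Payoff takes n = ⌈−ln(1 − rB₀/P)/ln(1+r)⌉ = ⌈29.305⌉ = 30 payments; the last is €15.31.
Total paid = 29·€50.00 + €15.31 = €1,465.31.
Total interest = total paid − principal = €1,465.31 − €1,300.00 = €165.31.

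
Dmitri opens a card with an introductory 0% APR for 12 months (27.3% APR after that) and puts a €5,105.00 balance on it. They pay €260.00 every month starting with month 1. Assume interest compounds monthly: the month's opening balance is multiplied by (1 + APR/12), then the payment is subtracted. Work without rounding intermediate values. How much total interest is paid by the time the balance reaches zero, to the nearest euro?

€221

Promo months 1–12 at r₀ = 0%/12 = 0; months 13+ at r₁ = 27.3%/12 = 0.02275.
After month 12 (no interest yet): B = €5,105.00 − 12·€260.00 = €1,985.00.
Then at r₁ with €260.00/mo: n₂ = −ln(1 − r₁·B/P)/ln(1+r₁) ≈ 8.48 → 9 more payments.
Total paid = 20·€260.00 + €125.81 = €5,325.81; interest = €5,325.81 − €5,105.00 = €220.81.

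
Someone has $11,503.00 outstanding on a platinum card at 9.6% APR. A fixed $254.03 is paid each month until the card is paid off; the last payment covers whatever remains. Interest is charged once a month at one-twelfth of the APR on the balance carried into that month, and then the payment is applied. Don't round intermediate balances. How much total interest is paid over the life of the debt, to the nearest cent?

$2,837.75

Monthly rate r = 9.6%/12 = 0.8% = 0.008.
Payoff takes n = ⌈−ln(1 − rB₀/P)/ln(1+r)⌉ = ⌈56.452⌉ = 57 payments; the last is $115.07.
Total paid = 56·$254.03 + $115.07 = $14,340.75.
Total interest = total paid − principal = $14,340.75 − $11,503.00 = $2,837.75.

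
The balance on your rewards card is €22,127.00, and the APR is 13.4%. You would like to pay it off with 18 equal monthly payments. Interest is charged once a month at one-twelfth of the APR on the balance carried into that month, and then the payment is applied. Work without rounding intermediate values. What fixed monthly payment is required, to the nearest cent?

€1,363.78

Monthly rate r = 13.4%/12 = 1.11667% = 0.0111667.
Level-payment amortization: P = B₀·r / (1 − (1+r)^(−n)) = 22127.00·0.0111667 / (1 − 1.01117^(−18)).
Denominator 1 − (1+r)^(−18) = 0.181175935.
P = 247.085 / 0.181175935 ≈ 1363.78.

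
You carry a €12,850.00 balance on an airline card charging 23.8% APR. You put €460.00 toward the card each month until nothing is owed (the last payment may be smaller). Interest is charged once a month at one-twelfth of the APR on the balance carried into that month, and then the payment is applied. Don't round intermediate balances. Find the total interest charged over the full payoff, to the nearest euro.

Monthly rate r = 23.8%/12 = 1.98333% = 0.0198333.
Payoff takes n = ⌈−ln(1 − rB₀/P)/ln(1+r)⌉ = ⌈41.118⌉ = 42 payments; the last is €54.76.
Total paid = 41·€460.00 + €54.76 = €18,914.76.
Total interest = total paid − principal = €18,914.76 − €12,850.00 = €6,064.76.

€6,065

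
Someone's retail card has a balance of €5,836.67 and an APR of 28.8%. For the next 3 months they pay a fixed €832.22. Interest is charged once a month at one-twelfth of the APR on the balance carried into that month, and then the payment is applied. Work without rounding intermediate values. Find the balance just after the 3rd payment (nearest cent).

€3,710.02

Monthly rate r = 28.8%/12 = 2.4% = 0.024.
Each month: B ← B·(1+r) − €832.22.
Month 1: interest €140.08; balance after payment €5,144.53.
Month 2: interest €123.47; balance after payment €4,435.78.
Month 3: interest €106.46; balance after payment €3,710.02.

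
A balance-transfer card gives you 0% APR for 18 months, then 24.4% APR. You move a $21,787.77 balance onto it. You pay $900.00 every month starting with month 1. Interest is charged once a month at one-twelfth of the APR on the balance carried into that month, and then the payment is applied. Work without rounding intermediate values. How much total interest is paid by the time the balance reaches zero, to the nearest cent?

$447.93

Promo months 1–18 at r₀ = 0%/12 = 0; months 19+ at r₁ = 24.4%/12 = 0.0203333.
After month 18 (no interest yet): B = $21,787.77 − 18·$900.00 = $5,587.77.
Then at r₁ with $900.00/mo: n₂ = −ln(1 − r₁·B/P)/ln(1+r₁) ≈ 6.70 → 7 more payments.
Total paid = 24·$900.00 + $635.70 = $22,235.70; interest = $22,235.70 − $21,787.77 = $447.93.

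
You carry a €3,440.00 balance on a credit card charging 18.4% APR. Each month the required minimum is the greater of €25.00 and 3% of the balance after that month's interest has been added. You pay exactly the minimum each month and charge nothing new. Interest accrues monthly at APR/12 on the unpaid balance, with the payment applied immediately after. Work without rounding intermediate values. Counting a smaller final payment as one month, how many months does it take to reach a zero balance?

141 months

Monthly rate r = 18.4%/12 = 1.53333% = 0.0153333.
While 3% of the post-interest balance exceeds €25.00, each month B ← (B·(1+r))·(1 − 0.03), i.e. B shrinks by the factor (1+r)·0.97 = 0.98487.
This holds for months 1–95. Entering month 96 the balance is €808.53; 3% of the post-interest balance is now below €25.00, so the flat €25.00 minimum applies from here.
From month 96 a fixed €25.00 at rate r clears €808.53 in 46 more payments. Total: 95 + 46 = 141 months.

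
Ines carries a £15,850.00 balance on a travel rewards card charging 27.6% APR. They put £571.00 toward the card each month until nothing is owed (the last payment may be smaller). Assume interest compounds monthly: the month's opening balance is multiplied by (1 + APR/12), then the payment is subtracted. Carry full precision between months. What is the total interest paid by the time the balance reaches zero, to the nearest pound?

£9,697

Monthly rate r = 27.6%/12 = 2.3% = 0.023.
Payoff takes n = ⌈−ln(1 − rB₀/P)/ln(1+r)⌉ = ⌈44.739⌉ = 45 payments; the last is £422.95.
Total paid = 44·£571.00 + £422.95 = £25,546.95.
Total interest = total paid − principal = £25,546.95 − £15,850.00 = £9,696.95.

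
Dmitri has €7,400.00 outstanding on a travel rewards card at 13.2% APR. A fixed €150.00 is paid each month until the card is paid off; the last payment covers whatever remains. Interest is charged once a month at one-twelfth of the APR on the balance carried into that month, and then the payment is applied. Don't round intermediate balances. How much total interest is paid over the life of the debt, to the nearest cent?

Monthly rate r = 13.2%/12 = 1.1% = 0.011.
Payoff takes n = ⌈−ln(1 − rB₀/P)/ln(1+r)⌉ = ⌈71.513⌉ = 72 payments; the last is €77.08.
Total paid = 71·€150.00 + €77.08 = €10,727.08.
Total interest = total paid − principal = €10,727.08 − €7,400.00 = €3,327.08.

€3,327.08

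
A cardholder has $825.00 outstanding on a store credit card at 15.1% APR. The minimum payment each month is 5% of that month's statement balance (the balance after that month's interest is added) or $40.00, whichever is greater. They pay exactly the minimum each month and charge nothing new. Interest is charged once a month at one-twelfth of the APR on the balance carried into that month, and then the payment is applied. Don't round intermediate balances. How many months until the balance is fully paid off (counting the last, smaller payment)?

24 months

Monthly rate r = 15.1%/12 = 1.25833% = 0.0125833.
While 5% of the post-interest balance exceeds $40.00, each month B ← (B·(1+r))·(1 − 0.05), i.e. B shrinks by the factor (1+r)·0.95 = 0.96195.
This holds for months 1–2. Entering month 3 the balance is $763.42; 5% of the post-interest balance is now below $40.00, so the flat $40.00 minimum applies from here.
From month 3 a fixed $40.00 at rate r clears $763.42 in 22 more payments. Total: 2 + 22 = 24 months.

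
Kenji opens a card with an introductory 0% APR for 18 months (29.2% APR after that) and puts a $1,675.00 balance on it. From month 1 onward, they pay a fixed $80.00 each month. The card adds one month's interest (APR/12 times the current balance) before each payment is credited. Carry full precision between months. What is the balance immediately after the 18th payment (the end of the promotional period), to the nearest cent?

Promo months 1–18 at r₀ = 0%/12 = 0; months 19+ at r₁ = 29.2%/12 = 0.0243333.
After month 18 (no interest yet): B = $1,675.00 − 18·$80.00 = $235.00.

$235.00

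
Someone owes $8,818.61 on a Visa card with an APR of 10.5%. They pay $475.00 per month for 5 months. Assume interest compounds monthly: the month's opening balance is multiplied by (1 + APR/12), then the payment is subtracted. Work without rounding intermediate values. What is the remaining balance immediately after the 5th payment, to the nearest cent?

Monthly rate r = 10.5%/12 = 0.875% = 0.00875.
Each month: B ← B·(1+r) − $475.00.
Month 1: interest $77.16; balance after payment $8,420.77.
Month 2: interest $73.68; balance after payment $8,019.45.
Month 3: interest $70.17; balance after payment $7,614.62.
Month 4: interest $66.63; balance after payment $7,206.25.
Month 5: interest $63.05; balance after payment $6,794.31.

$6,794.31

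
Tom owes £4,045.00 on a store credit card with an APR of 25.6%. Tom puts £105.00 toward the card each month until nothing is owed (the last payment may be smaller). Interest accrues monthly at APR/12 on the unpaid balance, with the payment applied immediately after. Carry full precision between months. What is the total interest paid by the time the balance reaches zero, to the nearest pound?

£4,536

Monthly rate r = 25.6%/12 = 2.13333% = 0.0213333.
Payoff takes n = ⌈−ln(1 − rB₀/P)/ln(1+r)⌉ = ⌈81.723⌉ = 82 payments; the last is £76.10.
Total paid = 81·£105.00 + £76.10 = £8,581.10.
Total interest = total paid − principal = £8,581.10 − £4,045.00 = £4,536.10.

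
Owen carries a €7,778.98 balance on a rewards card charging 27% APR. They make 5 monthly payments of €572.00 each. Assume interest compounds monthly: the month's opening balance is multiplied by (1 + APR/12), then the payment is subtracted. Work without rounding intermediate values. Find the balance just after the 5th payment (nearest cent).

Monthly rate r = 27%/12 = 2.25% = 0.0225.
Each month: B ← B·(1+r) − €572.00.
Month 1: interest €175.03; balance after payment €7,382.01.
Month 2: interest €166.10; balance after payment €6,976.10.
Month 3: interest €156.96; balance after payment €6,561.06.
Month 4: interest €147.62; balance after payment €6,136.69.
Month 5: interest €138.08; balance after payment €5,702.76.

€5,702.76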